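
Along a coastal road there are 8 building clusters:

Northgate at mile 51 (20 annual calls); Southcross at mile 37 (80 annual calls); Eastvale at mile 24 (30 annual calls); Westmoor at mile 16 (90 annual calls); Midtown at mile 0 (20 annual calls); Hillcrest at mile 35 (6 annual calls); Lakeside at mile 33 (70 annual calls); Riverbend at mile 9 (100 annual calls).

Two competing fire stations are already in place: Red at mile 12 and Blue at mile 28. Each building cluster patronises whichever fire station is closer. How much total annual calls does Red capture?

210

The indifferent point is the midpoint (12+28)/2 = 20; building clusters left of it (closer to Red at 12) go to Red, those right go to Blue.
  Midtown at 0 (w=20) → Red
  Riverbend at 9 (w=100) → Red
  Westmoor at 16 (w=90) → Red
  Eastvale at 24 (w=30) → Blue
  Lakeside at 33 (w=70) → Blue
  Hillcrest at 35 (w=6) → Blue
  Southcross at 37 (w=80) → Blue
  Northgate at 51 (w=20) → Blue
Red captures 210; Blue captures 206.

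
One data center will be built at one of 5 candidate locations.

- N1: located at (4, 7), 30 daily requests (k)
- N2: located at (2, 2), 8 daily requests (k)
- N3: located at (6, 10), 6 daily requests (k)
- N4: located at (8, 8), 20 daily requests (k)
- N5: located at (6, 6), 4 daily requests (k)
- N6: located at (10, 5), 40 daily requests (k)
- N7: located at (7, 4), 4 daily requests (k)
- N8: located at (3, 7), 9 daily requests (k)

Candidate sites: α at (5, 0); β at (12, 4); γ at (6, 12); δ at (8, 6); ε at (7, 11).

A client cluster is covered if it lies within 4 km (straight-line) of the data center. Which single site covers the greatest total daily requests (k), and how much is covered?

δ, covering 68

Coverage radius r = 4 km; a point is covered iff (Δx)²+(Δy)² ≤ 4² = 16.
  α (5, 0): covers {N2} → 8
  β (12, 4): covers {N6} → 40
  γ (6, 12): covers {N3} → 6
  δ (8, 6): covers {N4, N5, N6, N7} → 68
  ε (7, 11): covers {N3, N4} → 26
Maximum coverage at δ: 68 daily requests (k).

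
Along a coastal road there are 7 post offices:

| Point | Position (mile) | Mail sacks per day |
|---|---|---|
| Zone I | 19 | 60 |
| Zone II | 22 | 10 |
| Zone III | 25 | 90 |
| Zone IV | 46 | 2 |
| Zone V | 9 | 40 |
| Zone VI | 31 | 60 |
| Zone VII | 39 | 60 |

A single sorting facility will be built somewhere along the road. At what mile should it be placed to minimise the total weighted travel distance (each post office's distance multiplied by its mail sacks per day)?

x = 25

For a sum of weighted absolute distances on a line, the optimum is the weighted median (not the mean). Total weight W = 322; half-weight = 161.
Sort by position and accumulate weight:
  mile 9 (Zone V, w=40) → cum 40
  mile 19 (Zone I, w=60) → cum 100
  mile 22 (Zone II, w=10) → cum 110
  mile 25 (Zone III, w=90) → cum 200  ≥ 161 → median here
  mile 31 (Zone VI, w=60) → cum 260
  mile 39 (Zone VII, w=60) → cum 320
  mile 46 (Zone IV, w=2) → cum 322
Optimal location: mile 25.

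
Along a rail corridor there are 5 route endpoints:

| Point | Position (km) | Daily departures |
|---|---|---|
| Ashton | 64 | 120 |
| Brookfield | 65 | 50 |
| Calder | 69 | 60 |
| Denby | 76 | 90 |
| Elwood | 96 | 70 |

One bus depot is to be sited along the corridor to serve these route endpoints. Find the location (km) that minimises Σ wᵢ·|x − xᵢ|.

x = 69

For a sum of weighted absolute distances on a line, the optimum is the weighted median (not the mean). Total weight W = 390; half-weight = 195.
Sort by position and accumulate weight:
  km 64 (Ashton, w=120) → cum 120
  km 65 (Brookfield, w=50) → cum 170
  km 69 (Calder, w=60) → cum 230  ≥ 195 → median here
  km 76 (Denby, w=90) → cum 320
  km 96 (Elwood, w=70) → cum 390
Optimal location: km 69.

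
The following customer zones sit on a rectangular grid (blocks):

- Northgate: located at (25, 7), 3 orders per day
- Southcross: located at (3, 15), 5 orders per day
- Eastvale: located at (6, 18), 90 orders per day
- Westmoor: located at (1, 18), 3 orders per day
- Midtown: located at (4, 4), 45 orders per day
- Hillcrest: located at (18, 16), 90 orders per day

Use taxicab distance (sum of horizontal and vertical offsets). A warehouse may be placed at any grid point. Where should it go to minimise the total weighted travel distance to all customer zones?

Manhattan distance separates: Σwᵢ(|x−xᵢ|+|y−yᵢ|) = Σwᵢ|x−xᵢ| + Σwᵢ|y−yᵢ|, so x and y are optimised independently as 1-D weighted medians.
Total weight W = 236; half = 118.
x-coordinate, sorted with cumulative weight:
  x=1 (Westmoor, w=3) cum 3
  x=3 (Southcross, w=5) cum 8
  x=4 (Midtown, w=45) cum 53
  x=6 (Eastvale, w=90) cum 143  ← median
  x=18 (Hillcrest, w=90) cum 233
  x=25 (Northgate, w=3) cum 236
⇒ x* = 6
y-coordinate, sorted with cumulative weight:
  y=4 (Midtown, w=45) cum 45
  y=7 (Northgate, w=3) cum 48
  y=15 (Southcross, w=5) cum 53
  y=16 (Hillcrest, w=90) cum 143  ← median
  y=18 (Eastvale, w=90) cum 233
  y=18 (Westmoor, w=3) cum 236
⇒ y* = 16

(6, 16)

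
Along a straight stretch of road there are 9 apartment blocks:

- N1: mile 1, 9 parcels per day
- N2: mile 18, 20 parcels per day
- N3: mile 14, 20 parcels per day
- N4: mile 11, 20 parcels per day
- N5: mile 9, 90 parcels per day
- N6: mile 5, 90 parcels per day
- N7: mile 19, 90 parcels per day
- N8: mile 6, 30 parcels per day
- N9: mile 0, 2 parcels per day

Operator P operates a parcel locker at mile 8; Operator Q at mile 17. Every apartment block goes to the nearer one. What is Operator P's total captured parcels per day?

241

The indifferent point is the midpoint (8+17)/2 = 12.5; apartment blocks left of it (closer to Operator P at 8) go to Operator P, those right go to Operator Q.
  N9 at 0 (w=2) → Operator P
  N1 at 1 (w=9) → Operator P
  N6 at 5 (w=90) → Operator P
  N8 at 6 (w=30) → Operator P
  N5 at 9 (w=90) → Operator P
  N4 at 11 (w=20) → Operator P
  N3 at 14 (w=20) → Operator Q
  N2 at 18 (w=20) → Operator Q
  N7 at 19 (w=90) → Operator Q
Operator P captures 241; Operator Q captures 130.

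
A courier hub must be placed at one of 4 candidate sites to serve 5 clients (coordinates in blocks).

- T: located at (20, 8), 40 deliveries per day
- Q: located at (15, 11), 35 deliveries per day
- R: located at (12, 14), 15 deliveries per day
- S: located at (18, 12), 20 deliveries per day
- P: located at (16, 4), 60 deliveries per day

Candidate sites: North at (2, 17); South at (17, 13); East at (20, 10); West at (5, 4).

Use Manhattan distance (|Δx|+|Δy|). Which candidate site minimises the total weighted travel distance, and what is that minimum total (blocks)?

Total weighted distance at each candidate:
  North (2, 17): total = 3980
  South (17, 13): total = 1190
  East (20, 10): total = 1150
  West (5, 4): total = 2690
Minimum is at East with total 1150 blocks.

East, total 1150 blocks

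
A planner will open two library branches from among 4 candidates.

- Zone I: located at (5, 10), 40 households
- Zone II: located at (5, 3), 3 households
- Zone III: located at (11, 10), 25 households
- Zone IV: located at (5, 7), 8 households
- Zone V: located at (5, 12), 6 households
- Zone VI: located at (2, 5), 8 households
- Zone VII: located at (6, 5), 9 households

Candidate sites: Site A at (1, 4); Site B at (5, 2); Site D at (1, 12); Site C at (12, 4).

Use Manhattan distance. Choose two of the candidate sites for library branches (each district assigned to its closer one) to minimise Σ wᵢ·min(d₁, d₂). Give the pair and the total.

Evaluate every pair (each demand assigned to the nearer of the two):
  {Site D, Site C}: total = 662
  {Site B, Site C}: total = 682
  {Site B, Site D}: total = 691
  {Site A, Site D}: total = 705
  {Site A, Site C}: total = 788
  {Site A, Site B}: total = 825
Best pair: {Site D, Site C} with total 662.

{Site D, Site C}, total 662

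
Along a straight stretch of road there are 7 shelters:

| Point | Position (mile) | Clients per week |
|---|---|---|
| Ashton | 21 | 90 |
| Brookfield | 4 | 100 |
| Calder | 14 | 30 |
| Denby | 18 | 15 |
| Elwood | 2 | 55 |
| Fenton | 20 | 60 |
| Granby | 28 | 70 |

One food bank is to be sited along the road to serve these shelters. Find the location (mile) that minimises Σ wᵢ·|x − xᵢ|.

For a sum of weighted absolute distances on a line, the optimum is the weighted median (not the mean). Total weight W = 420; half-weight = 210.
Sort by position and accumulate weight:
  mile 2 (Elwood, w=55) → cum 55
  mile 4 (Brookfield, w=100) → cum 155
  mile 14 (Calder, w=30) → cum 185
  mile 18 (Denby, w=15) → cum 200
  mile 20 (Fenton, w=60) → cum 260  ≥ 210 → median here
  mile 21 (Ashton, w=90) → cum 350
  mile 28 (Granby, w=70) → cum 420
Optimal location: mile 20.

x = 20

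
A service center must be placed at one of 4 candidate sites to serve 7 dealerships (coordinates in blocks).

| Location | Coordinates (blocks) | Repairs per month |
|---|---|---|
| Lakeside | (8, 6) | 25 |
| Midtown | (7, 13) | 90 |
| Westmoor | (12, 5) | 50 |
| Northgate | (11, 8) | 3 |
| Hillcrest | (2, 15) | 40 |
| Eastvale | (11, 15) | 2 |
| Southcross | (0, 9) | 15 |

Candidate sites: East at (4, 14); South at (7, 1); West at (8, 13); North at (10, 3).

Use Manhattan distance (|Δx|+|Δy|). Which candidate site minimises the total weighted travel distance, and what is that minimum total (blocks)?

Total weighted distance at each candidate:
  East (4, 14): total = 1820
  South (7, 1): total = 2734
  West (8, 13): total = 1399
  North (10, 3): total = 2579
Minimum is at West with total 1399 blocks.

West, total 1399 blocks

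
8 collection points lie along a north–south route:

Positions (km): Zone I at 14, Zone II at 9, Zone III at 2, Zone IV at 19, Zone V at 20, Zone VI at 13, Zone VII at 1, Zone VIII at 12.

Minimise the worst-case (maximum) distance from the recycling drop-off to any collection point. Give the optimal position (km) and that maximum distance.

The 1-center on a line is the midpoint of the two extreme points: leftmost at 1, rightmost at 20.
Optimal location = (1 + 20)/2 = 10.5; maximum distance = (20 − 1)/2 = 9.5.

location 10.5, max distance 9.5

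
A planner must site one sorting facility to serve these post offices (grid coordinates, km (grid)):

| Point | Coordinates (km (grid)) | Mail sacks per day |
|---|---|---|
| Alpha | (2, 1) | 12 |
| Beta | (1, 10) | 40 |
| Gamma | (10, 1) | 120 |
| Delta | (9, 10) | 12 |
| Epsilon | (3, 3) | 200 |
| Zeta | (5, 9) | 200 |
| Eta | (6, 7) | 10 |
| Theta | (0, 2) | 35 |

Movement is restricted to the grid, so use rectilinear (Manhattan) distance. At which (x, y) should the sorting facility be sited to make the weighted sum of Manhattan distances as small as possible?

(5, 3)

Manhattan distance separates: Σwᵢ(|x−xᵢ|+|y−yᵢ|) = Σwᵢ|x−xᵢ| + Σwᵢ|y−yᵢ|, so x and y are optimised independently as 1-D weighted medians.
Total weight W = 629; half = 314.5.
x-coordinate, sorted with cumulative weight:
  x=0 (Theta, w=35) cum 35
  x=1 (Beta, w=40) cum 75
  x=2 (Alpha, w=12) cum 87
  x=3 (Epsilon, w=200) cum 287
  x=5 (Zeta, w=200) cum 487  ← median
  x=6 (Eta, w=10) cum 497
  x=9 (Delta, w=12) cum 509
  x=10 (Gamma, w=120) cum 629
⇒ x* = 5
y-coordinate, sorted with cumulative weight:
  y=1 (Alpha, w=12) cum 12
  y=1 (Gamma, w=120) cum 132
  y=2 (Theta, w=35) cum 167
  y=3 (Epsilon, w=200) cum 367  ← median
  y=7 (Eta, w=10) cum 377
  y=9 (Zeta, w=200) cum 577
  y=10 (Beta, w=40) cum 617
  y=10 (Delta, w=12) cum 629
⇒ y* = 3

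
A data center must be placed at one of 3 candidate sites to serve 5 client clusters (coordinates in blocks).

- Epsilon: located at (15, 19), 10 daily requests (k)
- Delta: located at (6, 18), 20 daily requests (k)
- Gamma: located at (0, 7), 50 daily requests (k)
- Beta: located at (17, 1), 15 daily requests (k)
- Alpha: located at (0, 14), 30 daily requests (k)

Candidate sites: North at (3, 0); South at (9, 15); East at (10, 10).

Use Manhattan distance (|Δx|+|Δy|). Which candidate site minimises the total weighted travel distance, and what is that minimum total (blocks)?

East, total 1690 blocks

Total weighted distance at each candidate:
  North (3, 0): total = 1965
  South (9, 15): total = 1700
  East (10, 10): total = 1690
Minimum is at East with total 1690 blocks.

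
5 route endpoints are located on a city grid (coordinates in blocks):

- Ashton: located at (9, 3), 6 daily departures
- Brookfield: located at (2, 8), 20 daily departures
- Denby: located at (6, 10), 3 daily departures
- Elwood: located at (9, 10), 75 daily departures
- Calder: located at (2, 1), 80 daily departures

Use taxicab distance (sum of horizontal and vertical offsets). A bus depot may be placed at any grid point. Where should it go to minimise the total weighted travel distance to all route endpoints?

(2, 8)

Manhattan distance separates: Σwᵢ(|x−xᵢ|+|y−yᵢ|) = Σwᵢ|x−xᵢ| + Σwᵢ|y−yᵢ|, so x and y are optimised independently as 1-D weighted medians.
Total weight W = 184; half = 92.
x-coordinate, sorted with cumulative weight:
  x=2 (Brookfield, w=20) cum 20
  x=2 (Calder, w=80) cum 100  ← median
  x=6 (Denby, w=3) cum 103
  x=9 (Ashton, w=6) cum 109
  x=9 (Elwood, w=75) cum 184
⇒ x* = 2
y-coordinate, sorted with cumulative weight:
  y=1 (Calder, w=80) cum 80
  y=3 (Ashton, w=6) cum 86
  y=8 (Brookfield, w=20) cum 106  ← median
  y=10 (Denby, w=3) cum 109
  y=10 (Elwood, w=75) cum 184
⇒ y* = 8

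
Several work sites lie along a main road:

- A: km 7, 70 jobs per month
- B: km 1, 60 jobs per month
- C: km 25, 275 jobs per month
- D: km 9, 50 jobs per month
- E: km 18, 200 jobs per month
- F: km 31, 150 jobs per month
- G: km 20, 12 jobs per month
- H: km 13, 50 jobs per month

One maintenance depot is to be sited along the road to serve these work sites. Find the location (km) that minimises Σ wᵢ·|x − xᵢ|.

x = 20

For a sum of weighted absolute distances on a line, the optimum is the weighted median (not the mean). Total weight W = 867; half-weight = 433.5.
Sort by position and accumulate weight:
  km 1 (B, w=60) → cum 60
  km 7 (A, w=70) → cum 130
  km 9 (D, w=50) → cum 180
  km 13 (H, w=50) → cum 230
  km 18 (E, w=200) → cum 430
  km 20 (G, w=12) → cum 442  ≥ 433.5 → median here
  km 25 (C, w=275) → cum 717
  km 31 (F, w=150) → cum 867
Optimal location: km 20.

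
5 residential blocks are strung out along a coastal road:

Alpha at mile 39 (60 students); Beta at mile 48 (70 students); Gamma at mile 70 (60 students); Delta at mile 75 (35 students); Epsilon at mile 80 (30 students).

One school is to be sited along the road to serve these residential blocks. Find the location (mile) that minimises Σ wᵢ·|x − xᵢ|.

x = 48

For a sum of weighted absolute distances on a line, the optimum is the weighted median (not the mean). Total weight W = 255; half-weight = 127.5.
Sort by position and accumulate weight:
  mile 39 (Alpha, w=60) → cum 60
  mile 48 (Beta, w=70) → cum 130  ≥ 127.5 → median here
  mile 70 (Gamma, w=60) → cum 190
  mile 75 (Delta, w=35) → cum 225
  mile 80 (Epsilon, w=30) → cum 255
Optimal location: mile 48.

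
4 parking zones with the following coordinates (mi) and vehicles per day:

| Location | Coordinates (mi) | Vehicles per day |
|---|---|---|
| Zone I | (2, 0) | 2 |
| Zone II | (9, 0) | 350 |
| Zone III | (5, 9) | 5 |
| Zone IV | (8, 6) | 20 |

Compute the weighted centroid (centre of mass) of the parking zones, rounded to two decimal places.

(8.86, 0.44)

The minimiser of Σwᵢ‖p−pᵢ‖² is the weighted centroid p* = (Σwᵢpᵢ)/(Σwᵢ).
Σwᵢ = 377.
Σwᵢxᵢ = 2·2 + 350·9 + 5·5 + 20·8 = 3339.
Σwᵢyᵢ = 2·0 + 350·0 + 5·9 + 20·6 = 165.
x* = 3339/377 = 8.86, y* = 165/377 = 0.44.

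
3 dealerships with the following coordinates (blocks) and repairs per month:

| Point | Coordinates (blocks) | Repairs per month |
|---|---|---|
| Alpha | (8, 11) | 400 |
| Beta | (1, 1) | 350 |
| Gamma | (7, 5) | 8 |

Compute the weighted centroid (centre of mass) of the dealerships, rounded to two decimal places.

The minimiser of Σwᵢ‖p−pᵢ‖² is the weighted centroid p* = (Σwᵢpᵢ)/(Σwᵢ).
Σwᵢ = 758.
Σwᵢxᵢ = 400·8 + 350·1 + 8·7 = 3606.
Σwᵢyᵢ = 400·11 + 350·1 + 8·5 = 4790.
x* = 3606/758 = 4.76, y* = 4790/758 = 6.32.

(4.76, 6.32)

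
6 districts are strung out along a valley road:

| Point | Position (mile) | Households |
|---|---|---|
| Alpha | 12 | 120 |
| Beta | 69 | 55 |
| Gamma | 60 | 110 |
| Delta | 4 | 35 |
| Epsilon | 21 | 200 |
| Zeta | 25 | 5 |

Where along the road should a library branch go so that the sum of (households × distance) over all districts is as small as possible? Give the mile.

For a sum of weighted absolute distances on a line, the optimum is the weighted median (not the mean). Total weight W = 525; half-weight = 262.5.
Sort by position and accumulate weight:
  mile 4 (Delta, w=35) → cum 35
  mile 12 (Alpha, w=120) → cum 155
  mile 21 (Epsilon, w=200) → cum 355  ≥ 262.5 → median here
  mile 25 (Zeta, w=5) → cum 360
  mile 60 (Gamma, w=110) → cum 470
  mile 69 (Beta, w=55) → cum 525
Optimal location: mile 21.

x = 21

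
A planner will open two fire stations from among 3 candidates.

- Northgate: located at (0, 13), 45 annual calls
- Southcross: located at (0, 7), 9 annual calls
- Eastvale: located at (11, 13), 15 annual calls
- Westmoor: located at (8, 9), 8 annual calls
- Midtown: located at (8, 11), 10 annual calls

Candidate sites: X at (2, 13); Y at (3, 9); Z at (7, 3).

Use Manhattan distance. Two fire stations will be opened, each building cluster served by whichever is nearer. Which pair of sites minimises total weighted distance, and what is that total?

{X, Y}, total 380

Evaluate every pair (each demand assigned to the nearer of the two):
  {X, Y}: total = 380
  {X, Z}: total = 433
  {Y, Z}: total = 650
Best pair: {X, Y} with total 380.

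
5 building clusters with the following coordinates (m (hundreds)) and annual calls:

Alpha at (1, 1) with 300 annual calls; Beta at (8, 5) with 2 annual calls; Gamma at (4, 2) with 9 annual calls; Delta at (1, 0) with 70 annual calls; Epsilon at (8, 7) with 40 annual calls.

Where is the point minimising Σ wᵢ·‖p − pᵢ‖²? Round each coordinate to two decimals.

The minimiser of Σwᵢ‖p−pᵢ‖² is the weighted centroid p* = (Σwᵢpᵢ)/(Σwᵢ).
Σwᵢ = 421.
Σwᵢxᵢ = 300·1 + 2·8 + 9·4 + 70·1 + 40·8 = 742.
Σwᵢyᵢ = 300·1 + 2·5 + 9·2 + 70·0 + 40·7 = 608.
x* = 742/421 = 1.76, y* = 608/421 = 1.44.

(1.76, 1.44)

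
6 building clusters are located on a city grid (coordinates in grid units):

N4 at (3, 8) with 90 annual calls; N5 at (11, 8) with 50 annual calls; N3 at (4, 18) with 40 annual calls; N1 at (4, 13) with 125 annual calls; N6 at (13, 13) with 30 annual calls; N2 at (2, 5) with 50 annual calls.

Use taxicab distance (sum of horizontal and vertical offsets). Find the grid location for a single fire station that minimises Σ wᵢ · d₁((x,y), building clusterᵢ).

(4, 13)

Manhattan distance separates: Σwᵢ(|x−xᵢ|+|y−yᵢ|) = Σwᵢ|x−xᵢ| + Σwᵢ|y−yᵢ|, so x and y are optimised independently as 1-D weighted medians.
Total weight W = 385; half = 192.5.
x-coordinate, sorted with cumulative weight:
  x=2 (N2, w=50) cum 50
  x=3 (N4, w=90) cum 140
  x=4 (N3, w=40) cum 180
  x=4 (N1, w=125) cum 305  ← median
  x=11 (N5, w=50) cum 355
  x=13 (N6, w=30) cum 385
⇒ x* = 4
y-coordinate, sorted with cumulative weight:
  y=5 (N2, w=50) cum 50
  y=8 (N4, w=90) cum 140
  y=8 (N5, w=50) cum 190
  y=13 (N1, w=125) cum 315  ← median
  y=13 (N6, w=30) cum 345
  y=18 (N3, w=40) cum 385
⇒ y* = 13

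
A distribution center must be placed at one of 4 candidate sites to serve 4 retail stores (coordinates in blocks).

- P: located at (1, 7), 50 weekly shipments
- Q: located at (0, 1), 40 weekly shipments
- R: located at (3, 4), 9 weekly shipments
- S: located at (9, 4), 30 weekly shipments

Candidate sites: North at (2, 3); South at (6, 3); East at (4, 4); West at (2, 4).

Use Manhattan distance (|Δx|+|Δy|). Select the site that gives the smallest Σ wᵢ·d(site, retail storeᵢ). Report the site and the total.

Total weighted distance at each candidate:
  North (2, 3): total = 668
  South (6, 3): total = 926
  East (4, 4): total = 739
  West (2, 4): total = 619
Minimum is at West with total 619 blocks.

West, total 619 blocks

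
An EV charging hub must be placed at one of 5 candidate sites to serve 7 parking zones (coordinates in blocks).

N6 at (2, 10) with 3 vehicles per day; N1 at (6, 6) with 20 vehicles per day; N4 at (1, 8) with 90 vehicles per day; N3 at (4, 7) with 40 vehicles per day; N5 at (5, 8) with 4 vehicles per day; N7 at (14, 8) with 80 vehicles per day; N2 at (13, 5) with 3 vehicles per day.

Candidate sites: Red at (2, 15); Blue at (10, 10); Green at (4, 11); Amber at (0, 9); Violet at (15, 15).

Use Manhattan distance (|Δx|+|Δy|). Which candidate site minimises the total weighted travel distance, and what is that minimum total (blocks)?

Amber, total 1884 blocks

Total weighted distance at each candidate:
  Red (2, 15): total = 3018
  Blue (10, 10): total = 2066
  Green (4, 11): total = 1950
  Amber (0, 9): total = 1884
  Violet (15, 15): total = 3808
Minimum is at Amber with total 1884 blocks.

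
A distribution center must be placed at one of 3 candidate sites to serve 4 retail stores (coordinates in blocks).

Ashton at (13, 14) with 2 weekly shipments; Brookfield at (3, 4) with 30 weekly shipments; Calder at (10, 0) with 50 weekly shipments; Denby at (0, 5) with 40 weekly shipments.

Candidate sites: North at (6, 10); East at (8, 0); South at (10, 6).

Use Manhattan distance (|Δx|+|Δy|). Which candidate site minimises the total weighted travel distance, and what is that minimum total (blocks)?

Total weighted distance at each candidate:
  North (6, 10): total = 1432
  East (8, 0): total = 928
  South (10, 6): total = 1032
Minimum is at East with total 928 blocks.

East, total 928 blocks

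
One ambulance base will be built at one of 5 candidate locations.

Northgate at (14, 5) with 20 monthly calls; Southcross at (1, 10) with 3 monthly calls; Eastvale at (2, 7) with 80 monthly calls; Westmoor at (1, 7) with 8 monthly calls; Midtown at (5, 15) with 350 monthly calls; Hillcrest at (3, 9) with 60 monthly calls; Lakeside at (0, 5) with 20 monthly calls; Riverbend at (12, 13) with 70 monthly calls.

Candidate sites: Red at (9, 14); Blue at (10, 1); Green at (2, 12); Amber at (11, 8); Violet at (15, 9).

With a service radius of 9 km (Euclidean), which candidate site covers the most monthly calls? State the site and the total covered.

Coverage radius r = 9 km; a point is covered iff (Δx)²+(Δy)² ≤ 9² = 81.
  Red (9, 14): covers {Southcross, Midtown, Hillcrest, Riverbend} → 483
  Blue (10, 1): covers {Northgate} → 20
  Green (2, 12): covers {Southcross, Eastvale, Westmoor, Midtown, Hillcrest, Lakeside} → 521
  Amber (11, 8): covers {Northgate, Hillcrest, Riverbend} → 150
  Violet (15, 9): covers {Northgate, Riverbend} → 90
Maximum coverage at Green: 521 monthly calls.

Green, covering 521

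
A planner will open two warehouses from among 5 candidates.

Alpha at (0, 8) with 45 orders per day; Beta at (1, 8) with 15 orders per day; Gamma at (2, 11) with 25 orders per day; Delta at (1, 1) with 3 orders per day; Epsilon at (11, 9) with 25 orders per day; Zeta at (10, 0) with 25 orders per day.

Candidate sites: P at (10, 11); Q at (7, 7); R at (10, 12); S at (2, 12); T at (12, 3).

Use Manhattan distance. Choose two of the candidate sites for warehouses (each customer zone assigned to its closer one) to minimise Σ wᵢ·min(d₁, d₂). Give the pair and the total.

{S, T}, total 706

Evaluate every pair (each demand assigned to the nearer of the two):
  {S, T}: total = 706
  {P, S}: total = 756
  {Q, S}: total = 806
  {R, S}: total = 806
  {Q, T}: total = 1001
  {P, Q}: total = 1026
  {Q, R}: total = 1076
  {P, T}: total = 1204
  {R, T}: total = 1314
  {P, R}: total = 1372
Best pair: {S, T} with total 706.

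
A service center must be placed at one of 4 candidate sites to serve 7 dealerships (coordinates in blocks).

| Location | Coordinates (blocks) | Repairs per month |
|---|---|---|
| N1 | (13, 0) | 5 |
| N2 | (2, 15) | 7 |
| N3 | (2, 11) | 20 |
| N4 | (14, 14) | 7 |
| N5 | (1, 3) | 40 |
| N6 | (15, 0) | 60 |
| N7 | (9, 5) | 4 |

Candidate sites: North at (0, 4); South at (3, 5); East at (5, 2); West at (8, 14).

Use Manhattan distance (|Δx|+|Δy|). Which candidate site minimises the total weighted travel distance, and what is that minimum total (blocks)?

East, total 1497 blocks

Total weighted distance at each candidate:
  North (0, 4): total = 1784
  South (3, 5): total = 1636
  East (5, 2): total = 1497
  West (8, 14): total = 2386
Minimum is at East with total 1497 blocks.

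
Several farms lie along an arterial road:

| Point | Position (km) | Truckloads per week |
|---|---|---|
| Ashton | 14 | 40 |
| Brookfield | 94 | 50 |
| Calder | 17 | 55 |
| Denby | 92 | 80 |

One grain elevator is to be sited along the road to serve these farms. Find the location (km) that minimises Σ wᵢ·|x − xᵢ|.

x = 92

For a sum of weighted absolute distances on a line, the optimum is the weighted median (not the mean). Total weight W = 225; half-weight = 112.5.
Sort by position and accumulate weight:
  km 14 (Ashton, w=40) → cum 40
  km 17 (Calder, w=55) → cum 95
  km 92 (Denby, w=80) → cum 175  ≥ 112.5 → median here
  km 94 (Brookfield, w=50) → cum 225
Optimal location: km 92.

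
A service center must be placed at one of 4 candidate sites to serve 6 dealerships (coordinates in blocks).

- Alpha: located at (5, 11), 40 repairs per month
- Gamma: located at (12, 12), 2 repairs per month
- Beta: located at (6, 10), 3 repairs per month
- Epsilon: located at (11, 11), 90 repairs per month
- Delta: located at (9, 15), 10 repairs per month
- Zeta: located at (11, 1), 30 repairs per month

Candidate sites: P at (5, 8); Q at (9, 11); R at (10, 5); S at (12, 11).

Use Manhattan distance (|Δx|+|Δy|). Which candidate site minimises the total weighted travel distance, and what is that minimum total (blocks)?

Q, total 760 blocks

Total weighted distance at each candidate:
  P (5, 8): total = 1461
  Q (9, 11): total = 760
  R (10, 5): total = 1375
  S (12, 11): total = 793
Minimum is at Q with total 760 blocks.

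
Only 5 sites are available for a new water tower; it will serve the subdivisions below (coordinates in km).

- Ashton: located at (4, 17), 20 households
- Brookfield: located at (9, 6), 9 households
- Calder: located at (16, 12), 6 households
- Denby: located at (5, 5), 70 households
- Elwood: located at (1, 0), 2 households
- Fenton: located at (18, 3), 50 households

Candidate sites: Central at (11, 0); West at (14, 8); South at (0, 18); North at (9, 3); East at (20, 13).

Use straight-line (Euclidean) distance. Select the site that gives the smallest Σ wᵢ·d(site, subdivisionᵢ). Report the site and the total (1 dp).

North, total 1172.9 km

Total weighted distance at each candidate:
  Central (11, 0): total = 1450.1
  West (14, 8): total = 1359.1
  South (0, 18): total = 2502.6
  North (9, 3): total = 1172.9
  East (20, 13): total = 2217.9
Minimum is at North with total 1172.9 km.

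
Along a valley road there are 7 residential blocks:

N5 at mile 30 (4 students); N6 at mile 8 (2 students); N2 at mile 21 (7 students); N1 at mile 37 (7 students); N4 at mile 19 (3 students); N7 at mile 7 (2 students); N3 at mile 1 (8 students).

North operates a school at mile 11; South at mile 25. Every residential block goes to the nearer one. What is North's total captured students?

The indifferent point is the midpoint (11+25)/2 = 18; residential blocks left of it (closer to North at 11) go to North, those right go to South.
  N3 at 1 (w=8) → North
  N7 at 7 (w=2) → North
  N6 at 8 (w=2) → North
  N4 at 19 (w=3) → South
  N2 at 21 (w=7) → South
  N5 at 30 (w=4) → South
  N1 at 37 (w=7) → South
North captures 12; South captures 21.

12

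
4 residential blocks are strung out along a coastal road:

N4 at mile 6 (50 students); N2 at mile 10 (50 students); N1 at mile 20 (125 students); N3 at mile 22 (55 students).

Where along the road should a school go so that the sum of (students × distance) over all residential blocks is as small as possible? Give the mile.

x = 20

For a sum of weighted absolute distances on a line, the optimum is the weighted median (not the mean). Total weight W = 280; half-weight = 140.
Sort by position and accumulate weight:
  mile 6 (N4, w=50) → cum 50
  mile 10 (N2, w=50) → cum 100
  mile 20 (N1, w=125) → cum 225  ≥ 140 → median here
  mile 22 (N3, w=55) → cum 280
Optimal location: mile 20.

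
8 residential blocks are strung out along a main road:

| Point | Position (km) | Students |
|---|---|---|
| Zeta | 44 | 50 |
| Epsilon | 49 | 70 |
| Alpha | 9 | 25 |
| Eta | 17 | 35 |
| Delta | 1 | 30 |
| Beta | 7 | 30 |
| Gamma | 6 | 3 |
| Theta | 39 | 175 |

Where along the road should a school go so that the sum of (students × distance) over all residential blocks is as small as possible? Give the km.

x = 39

For a sum of weighted absolute distances on a line, the optimum is the weighted median (not the mean). Total weight W = 418; half-weight = 209.
Sort by position and accumulate weight:
  km 1 (Delta, w=30) → cum 30
  km 6 (Gamma, w=3) → cum 33
  km 7 (Beta, w=30) → cum 63
  km 9 (Alpha, w=25) → cum 88
  km 17 (Eta, w=35) → cum 123
  km 39 (Theta, w=175) → cum 298  ≥ 209 → median here
  km 44 (Zeta, w=50) → cum 348
  km 49 (Epsilon, w=70) → cum 418
Optimal location: km 39.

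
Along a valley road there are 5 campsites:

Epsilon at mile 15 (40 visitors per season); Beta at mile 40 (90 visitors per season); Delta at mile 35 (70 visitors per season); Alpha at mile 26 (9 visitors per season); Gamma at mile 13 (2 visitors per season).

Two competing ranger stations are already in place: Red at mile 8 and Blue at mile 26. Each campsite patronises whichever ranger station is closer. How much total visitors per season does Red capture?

42

The indifferent point is the midpoint (8+26)/2 = 17; campsites left of it (closer to Red at 8) go to Red, those right go to Blue.
  Gamma at 13 (w=2) → Red
  Epsilon at 15 (w=40) → Red
  Alpha at 26 (w=9) → Blue
  Delta at 35 (w=70) → Blue
  Beta at 40 (w=90) → Blue
Red captures 42; Blue captures 169.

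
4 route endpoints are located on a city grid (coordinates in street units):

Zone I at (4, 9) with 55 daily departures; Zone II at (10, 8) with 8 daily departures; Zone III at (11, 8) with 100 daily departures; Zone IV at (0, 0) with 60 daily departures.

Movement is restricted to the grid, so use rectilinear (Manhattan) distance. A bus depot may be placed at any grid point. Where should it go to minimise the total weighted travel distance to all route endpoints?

(4, 8)

Manhattan distance separates: Σwᵢ(|x−xᵢ|+|y−yᵢ|) = Σwᵢ|x−xᵢ| + Σwᵢ|y−yᵢ|, so x and y are optimised independently as 1-D weighted medians.
Total weight W = 223; half = 111.5.
x-coordinate, sorted with cumulative weight:
  x=0 (Zone IV, w=60) cum 60
  x=4 (Zone I, w=55) cum 115  ← median
  x=10 (Zone II, w=8) cum 123
  x=11 (Zone III, w=100) cum 223
⇒ x* = 4
y-coordinate, sorted with cumulative weight:
  y=0 (Zone IV, w=60) cum 60
  y=8 (Zone II, w=8) cum 68
  y=8 (Zone III, w=100) cum 168  ← median
  y=9 (Zone I, w=55) cum 223
⇒ y* = 8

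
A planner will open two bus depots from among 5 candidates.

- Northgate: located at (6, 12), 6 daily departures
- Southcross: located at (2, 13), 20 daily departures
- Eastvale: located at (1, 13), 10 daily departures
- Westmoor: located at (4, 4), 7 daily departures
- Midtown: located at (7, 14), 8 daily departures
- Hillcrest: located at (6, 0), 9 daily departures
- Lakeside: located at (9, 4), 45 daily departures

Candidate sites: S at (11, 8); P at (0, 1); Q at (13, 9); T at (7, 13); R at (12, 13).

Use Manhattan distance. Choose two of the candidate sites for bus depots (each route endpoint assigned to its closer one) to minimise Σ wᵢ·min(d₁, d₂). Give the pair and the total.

Evaluate every pair (each demand assigned to the nearer of the two):
  {S, T}: total = 644
  {P, T}: total = 787
  {Q, T}: total = 795
  {S, R}: total = 864
  {T, R}: total = 885
  {S, P}: total = 926
  {S, Q}: total = 1028
  {Q, R}: total = 1047
  {P, R}: total = 1052
  {P, Q}: total = 1075
Best pair: {S, T} with total 644.

{S, T}, total 644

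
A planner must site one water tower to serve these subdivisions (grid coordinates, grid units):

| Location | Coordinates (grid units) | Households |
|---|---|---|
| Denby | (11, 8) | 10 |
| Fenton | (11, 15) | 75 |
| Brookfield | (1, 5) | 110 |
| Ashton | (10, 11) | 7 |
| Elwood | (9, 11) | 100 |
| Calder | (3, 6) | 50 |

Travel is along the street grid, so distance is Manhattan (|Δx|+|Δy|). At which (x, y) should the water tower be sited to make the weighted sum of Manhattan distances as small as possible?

(9, 11)

Manhattan distance separates: Σwᵢ(|x−xᵢ|+|y−yᵢ|) = Σwᵢ|x−xᵢ| + Σwᵢ|y−yᵢ|, so x and y are optimised independently as 1-D weighted medians.
Total weight W = 352; half = 176.
x-coordinate, sorted with cumulative weight:
  x=1 (Brookfield, w=110) cum 110
  x=3 (Calder, w=50) cum 160
  x=9 (Elwood, w=100) cum 260  ← median
  x=10 (Ashton, w=7) cum 267
  x=11 (Denby, w=10) cum 277
  x=11 (Fenton, w=75) cum 352
⇒ x* = 9
y-coordinate, sorted with cumulative weight:
  y=5 (Brookfield, w=110) cum 110
  y=6 (Calder, w=50) cum 160
  y=8 (Denby, w=10) cum 170
  y=11 (Ashton, w=7) cum 177  ← median
  y=11 (Elwood, w=100) cum 277
  y=15 (Fenton, w=75) cum 352
⇒ y* = 11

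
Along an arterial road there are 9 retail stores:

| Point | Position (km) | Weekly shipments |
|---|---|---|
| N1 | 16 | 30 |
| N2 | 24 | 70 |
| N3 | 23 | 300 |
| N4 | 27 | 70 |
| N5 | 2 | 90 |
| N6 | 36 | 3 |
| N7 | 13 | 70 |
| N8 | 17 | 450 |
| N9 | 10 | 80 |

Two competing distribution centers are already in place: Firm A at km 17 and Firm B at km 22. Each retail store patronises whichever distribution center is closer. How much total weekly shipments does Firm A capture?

The indifferent point is the midpoint (17+22)/2 = 19.5; retail stores left of it (closer to Firm A at 17) go to Firm A, those right go to Firm B.
  N5 at 2 (w=90) → Firm A
  N9 at 10 (w=80) → Firm A
  N7 at 13 (w=70) → Firm A
  N1 at 16 (w=30) → Firm A
  N8 at 17 (w=450) → Firm A
  N3 at 23 (w=300) → Firm B
  N2 at 24 (w=70) → Firm B
  N4 at 27 (w=70) → Firm B
  N6 at 36 (w=3) → Firm B
Firm A captures 720; Firm B captures 443.

720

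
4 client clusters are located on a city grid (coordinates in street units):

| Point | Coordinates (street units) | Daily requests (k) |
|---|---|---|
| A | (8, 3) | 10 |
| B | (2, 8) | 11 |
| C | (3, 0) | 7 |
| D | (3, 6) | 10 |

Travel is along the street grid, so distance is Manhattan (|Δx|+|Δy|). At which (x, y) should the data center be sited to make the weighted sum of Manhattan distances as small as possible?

Manhattan distance separates: Σwᵢ(|x−xᵢ|+|y−yᵢ|) = Σwᵢ|x−xᵢ| + Σwᵢ|y−yᵢ|, so x and y are optimised independently as 1-D weighted medians.
Total weight W = 38; half = 19.
x-coordinate, sorted with cumulative weight:
  x=2 (B, w=11) cum 11
  x=3 (C, w=7) cum 18
  x=3 (D, w=10) cum 28  ← median
  x=8 (A, w=10) cum 38
⇒ x* = 3
y-coordinate, sorted with cumulative weight:
  y=0 (C, w=7) cum 7
  y=3 (A, w=10) cum 17
  y=6 (D, w=10) cum 27  ← median
  y=8 (B, w=11) cum 38
⇒ y* = 6

(3, 6)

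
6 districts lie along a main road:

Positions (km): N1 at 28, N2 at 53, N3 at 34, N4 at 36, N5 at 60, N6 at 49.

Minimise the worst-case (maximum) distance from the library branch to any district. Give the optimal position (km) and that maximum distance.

location 44, max distance 16

The 1-center on a line is the midpoint of the two extreme points: leftmost at 28, rightmost at 60.
Optimal location = (28 + 60)/2 = 44; maximum distance = (60 − 28)/2 = 16.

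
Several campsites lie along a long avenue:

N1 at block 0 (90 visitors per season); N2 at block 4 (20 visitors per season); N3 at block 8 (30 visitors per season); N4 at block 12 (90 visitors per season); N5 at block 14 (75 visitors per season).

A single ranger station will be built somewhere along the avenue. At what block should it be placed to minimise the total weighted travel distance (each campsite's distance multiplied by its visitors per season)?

x = 12

For a sum of weighted absolute distances on a line, the optimum is the weighted median (not the mean). Total weight W = 305; half-weight = 152.5.
Sort by position and accumulate weight:
  block 0 (N1, w=90) → cum 90
  block 4 (N2, w=20) → cum 110
  block 8 (N3, w=30) → cum 140
  block 12 (N4, w=90) → cum 230  ≥ 152.5 → median here
  block 14 (N5, w=75) → cum 305
Optimal location: block 12.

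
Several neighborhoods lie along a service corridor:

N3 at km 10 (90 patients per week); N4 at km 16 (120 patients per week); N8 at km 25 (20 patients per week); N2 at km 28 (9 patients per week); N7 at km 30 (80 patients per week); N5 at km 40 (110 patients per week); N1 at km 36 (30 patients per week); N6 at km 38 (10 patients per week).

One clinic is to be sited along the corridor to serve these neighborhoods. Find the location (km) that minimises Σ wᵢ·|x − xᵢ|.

x = 28

For a sum of weighted absolute distances on a line, the optimum is the weighted median (not the mean). Total weight W = 469; half-weight = 234.5.
Sort by position and accumulate weight:
  km 10 (N3, w=90) → cum 90
  km 16 (N4, w=120) → cum 210
  km 25 (N8, w=20) → cum 230
  km 28 (N2, w=9) → cum 239  ≥ 234.5 → median here
  km 30 (N7, w=80) → cum 319
  km 36 (N1, w=30) → cum 349
  km 38 (N6, w=10) → cum 359
  km 40 (N5, w=110) → cum 469
Optimal location: km 28.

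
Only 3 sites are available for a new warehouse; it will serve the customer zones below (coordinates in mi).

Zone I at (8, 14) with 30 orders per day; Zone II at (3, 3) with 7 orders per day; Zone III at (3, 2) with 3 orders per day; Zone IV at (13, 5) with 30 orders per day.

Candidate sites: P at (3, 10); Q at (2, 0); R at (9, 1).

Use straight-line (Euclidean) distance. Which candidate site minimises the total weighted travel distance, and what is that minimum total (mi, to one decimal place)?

P, total 600.5 mi

Total weighted distance at each candidate:
  P (3, 10): total = 600.5
  Q (2, 0): total = 848.3
  R (9, 1): total = 623.4
Minimum is at P with total 600.5 mi.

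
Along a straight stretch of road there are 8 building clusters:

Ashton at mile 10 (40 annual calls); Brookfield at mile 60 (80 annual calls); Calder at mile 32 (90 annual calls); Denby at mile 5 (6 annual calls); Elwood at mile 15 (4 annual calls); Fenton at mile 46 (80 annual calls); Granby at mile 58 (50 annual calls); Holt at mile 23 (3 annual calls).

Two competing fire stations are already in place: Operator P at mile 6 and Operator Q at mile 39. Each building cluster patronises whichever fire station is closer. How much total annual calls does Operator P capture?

50

The indifferent point is the midpoint (6+39)/2 = 22.5; building clusters left of it (closer to Operator P at 6) go to Operator P, those right go to Operator Q.
  Denby at 5 (w=6) → Operator P
  Ashton at 10 (w=40) → Operator P
  Elwood at 15 (w=4) → Operator P
  Holt at 23 (w=3) → Operator Q
  Calder at 32 (w=90) → Operator Q
  Fenton at 46 (w=80) → Operator Q
  Granby at 58 (w=50) → Operator Q
  Brookfield at 60 (w=80) → Operator Q
Operator P captures 50; Operator Q captures 303.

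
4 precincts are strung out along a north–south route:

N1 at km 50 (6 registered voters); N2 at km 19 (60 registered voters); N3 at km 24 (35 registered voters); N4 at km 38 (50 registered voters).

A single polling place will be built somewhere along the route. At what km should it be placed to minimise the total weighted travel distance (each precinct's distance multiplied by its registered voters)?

x = 24

For a sum of weighted absolute distances on a line, the optimum is the weighted median (not the mean). Total weight W = 151; half-weight = 75.5.
Sort by position and accumulate weight:
  km 19 (N2, w=60) → cum 60
  km 24 (N3, w=35) → cum 95  ≥ 75.5 → median here
  km 38 (N4, w=50) → cum 145
  km 50 (N1, w=6) → cum 151
Optimal location: km 24.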